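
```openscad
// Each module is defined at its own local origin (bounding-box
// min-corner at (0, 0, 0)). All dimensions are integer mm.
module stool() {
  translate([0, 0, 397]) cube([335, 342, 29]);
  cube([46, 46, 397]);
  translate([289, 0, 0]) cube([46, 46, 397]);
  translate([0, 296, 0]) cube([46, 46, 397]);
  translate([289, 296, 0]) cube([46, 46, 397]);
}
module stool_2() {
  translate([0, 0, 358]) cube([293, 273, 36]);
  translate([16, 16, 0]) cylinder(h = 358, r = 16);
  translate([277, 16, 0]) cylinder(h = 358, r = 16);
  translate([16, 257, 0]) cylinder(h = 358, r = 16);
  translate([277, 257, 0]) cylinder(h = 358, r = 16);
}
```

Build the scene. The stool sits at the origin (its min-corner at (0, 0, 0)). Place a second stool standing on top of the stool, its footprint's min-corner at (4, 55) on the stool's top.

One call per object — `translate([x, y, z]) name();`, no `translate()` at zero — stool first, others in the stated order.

stool();
translate([4, 55, 426]) stool_2();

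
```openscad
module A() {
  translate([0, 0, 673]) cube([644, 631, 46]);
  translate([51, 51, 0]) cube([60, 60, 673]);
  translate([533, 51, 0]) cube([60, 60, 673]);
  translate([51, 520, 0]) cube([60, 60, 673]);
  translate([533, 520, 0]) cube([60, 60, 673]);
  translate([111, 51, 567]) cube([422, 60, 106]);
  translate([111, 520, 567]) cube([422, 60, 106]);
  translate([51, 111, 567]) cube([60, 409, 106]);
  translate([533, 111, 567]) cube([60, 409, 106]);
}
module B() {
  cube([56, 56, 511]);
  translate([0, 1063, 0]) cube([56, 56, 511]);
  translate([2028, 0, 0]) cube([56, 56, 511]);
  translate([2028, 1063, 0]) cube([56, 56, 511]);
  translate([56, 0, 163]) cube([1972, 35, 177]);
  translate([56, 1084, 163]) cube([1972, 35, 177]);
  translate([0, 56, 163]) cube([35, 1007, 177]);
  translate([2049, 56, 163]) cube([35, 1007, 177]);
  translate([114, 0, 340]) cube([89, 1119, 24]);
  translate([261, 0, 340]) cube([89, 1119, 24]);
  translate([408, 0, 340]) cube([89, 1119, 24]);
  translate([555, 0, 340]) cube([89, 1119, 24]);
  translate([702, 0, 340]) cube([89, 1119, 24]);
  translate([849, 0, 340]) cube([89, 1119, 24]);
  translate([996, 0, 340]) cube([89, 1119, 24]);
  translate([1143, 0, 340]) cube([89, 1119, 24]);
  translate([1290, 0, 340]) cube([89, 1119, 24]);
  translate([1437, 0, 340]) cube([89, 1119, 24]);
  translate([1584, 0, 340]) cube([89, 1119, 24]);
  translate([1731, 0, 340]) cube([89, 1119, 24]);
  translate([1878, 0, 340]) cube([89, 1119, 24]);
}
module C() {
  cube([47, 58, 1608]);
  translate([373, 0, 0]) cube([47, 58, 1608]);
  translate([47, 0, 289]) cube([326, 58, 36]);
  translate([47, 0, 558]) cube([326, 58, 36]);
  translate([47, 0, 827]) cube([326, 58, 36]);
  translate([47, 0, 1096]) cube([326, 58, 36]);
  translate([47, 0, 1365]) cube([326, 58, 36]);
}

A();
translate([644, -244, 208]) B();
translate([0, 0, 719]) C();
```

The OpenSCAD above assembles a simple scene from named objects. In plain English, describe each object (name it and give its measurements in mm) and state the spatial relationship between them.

A is a table: top 644 mm (x) × 631 mm (y), 46 mm thick, upper face at z = 719 mm, on four 60×60 mm square legs, each inset 51 mm from the nearest pair of top edges, running from z = 0 to the bottom of the top. Four apron rails, 60 mm thick and 106 mm tall, run between adjacent legs with their top edges flush with the underside of the top and their outer faces flush with the legs' outer faces.

B is a bed frame 2084 mm long (x) by 1119 mm wide (y). Four 56×56 mm corner posts, 511 mm tall, at the corners of the footprint. Four rails of 35 mm thickness and 177 mm height run between adjacent posts with their undersides at z = 163 mm, their outer faces flush with the outside of the frame (the two x-running rails run between the posts' inner faces; the two y-running rails run between the posts' inner faces). 13 slats, each 89 mm wide (x) and 24 mm thick, lie across the top of the two x-running rails, running the full 1119 mm width of the frame in y; the slats are evenly spaced along x between the inner faces of the end posts with equal gaps (rounded down to the nearest mm) at the −x end and between each pair — any rounding remainder accumulates at the +x end.

C is a wooden ladder with two side rails of 47×58 mm section and 1608 mm height, set 420 mm apart overall. Between them run 5 rectangular rungs (58 mm deep, 36 mm thick), front faces flush with the rails' −y face. The bottom of the first rung is 289 mm above the floor and each subsequent rung is 269 mm higher than the one below.

The bed frame is beside the table with their tops flush at z = 719. The ladder is on top of the table.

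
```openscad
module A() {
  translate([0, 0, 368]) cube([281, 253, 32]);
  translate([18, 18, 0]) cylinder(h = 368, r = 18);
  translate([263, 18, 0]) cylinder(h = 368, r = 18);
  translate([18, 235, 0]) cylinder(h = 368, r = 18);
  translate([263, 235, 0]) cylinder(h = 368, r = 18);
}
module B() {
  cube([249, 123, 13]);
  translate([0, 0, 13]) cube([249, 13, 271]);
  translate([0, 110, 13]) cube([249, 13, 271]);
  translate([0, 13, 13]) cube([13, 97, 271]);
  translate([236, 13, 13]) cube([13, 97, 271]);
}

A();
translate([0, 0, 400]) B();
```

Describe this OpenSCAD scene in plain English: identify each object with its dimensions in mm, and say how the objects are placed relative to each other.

A is a four-legged stool. The seat is 281×253 mm, 32 mm thick, top at z = 400 mm. It stands on four round legs, each 36 mm in diameter, from z = 0 to the seat underside, each leg's axis is inset half a diameter from the nearest pair of seat edges (so the leg's bounding box is flush with the corner).

B is an open-topped rectangular box: outside dimensions 249×123×284 mm, with a uniform wall and base thickness of 13 mm. The base is a full 249×123 slab on the floor; four walls sit on top of the base. The front and back walls (the −y and +y sides) span the full width; the two side walls fit between them.

The open box is on top of the stool.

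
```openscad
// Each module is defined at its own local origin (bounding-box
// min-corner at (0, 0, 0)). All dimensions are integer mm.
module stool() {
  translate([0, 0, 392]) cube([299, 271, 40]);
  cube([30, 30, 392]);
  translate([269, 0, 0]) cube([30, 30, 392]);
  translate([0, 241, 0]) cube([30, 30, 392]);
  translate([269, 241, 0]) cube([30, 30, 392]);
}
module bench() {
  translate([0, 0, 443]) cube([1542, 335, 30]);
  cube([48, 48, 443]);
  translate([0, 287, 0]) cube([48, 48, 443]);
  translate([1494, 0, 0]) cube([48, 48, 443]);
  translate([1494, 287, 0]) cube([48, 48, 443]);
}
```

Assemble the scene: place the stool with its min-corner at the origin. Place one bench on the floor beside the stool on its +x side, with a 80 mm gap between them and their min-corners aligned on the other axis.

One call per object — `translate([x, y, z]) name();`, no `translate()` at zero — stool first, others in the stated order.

stool();
translate([379, 0, 0]) bench();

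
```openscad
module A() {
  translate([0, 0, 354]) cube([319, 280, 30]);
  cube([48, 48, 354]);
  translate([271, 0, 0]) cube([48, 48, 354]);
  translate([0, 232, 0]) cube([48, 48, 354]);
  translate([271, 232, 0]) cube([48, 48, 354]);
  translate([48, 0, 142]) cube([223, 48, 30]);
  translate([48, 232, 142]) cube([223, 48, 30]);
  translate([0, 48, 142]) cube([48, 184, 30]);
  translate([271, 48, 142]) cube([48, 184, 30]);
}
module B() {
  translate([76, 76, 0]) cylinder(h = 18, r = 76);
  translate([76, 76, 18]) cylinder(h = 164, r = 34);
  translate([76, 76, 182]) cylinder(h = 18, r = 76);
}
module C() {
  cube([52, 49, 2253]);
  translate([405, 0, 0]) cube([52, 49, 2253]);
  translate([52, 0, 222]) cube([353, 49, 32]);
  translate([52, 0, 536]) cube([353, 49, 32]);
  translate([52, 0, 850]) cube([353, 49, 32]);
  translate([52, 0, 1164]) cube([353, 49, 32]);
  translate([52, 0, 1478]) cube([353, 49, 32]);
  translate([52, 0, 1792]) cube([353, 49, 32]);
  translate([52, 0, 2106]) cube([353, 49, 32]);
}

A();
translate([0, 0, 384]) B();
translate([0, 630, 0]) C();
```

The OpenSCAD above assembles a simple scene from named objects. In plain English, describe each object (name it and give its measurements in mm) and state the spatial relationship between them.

A is a four-legged stool. The seat is a 319×280×30 mm slab whose top surface is at z = 384 mm; four square legs, each 48×48 mm in cross-section, run from the floor (z = 0) to the underside of the seat, each flush with a corner of the seat. Four stretchers, 48 mm wide and 30 mm tall, connect adjacent legs with their undersides at z = 142 mm, each running between the inner faces of the legs it joins and aligned with the legs' outer faces on the other axis.

B is a spool: two coaxial disc flanges of radius 76 mm and thickness 18 mm, joined by a core cylinder of radius 34 mm and height 164 mm. The lower flange rests on z = 0 and the three cylinders share a vertical axis.

C is a wooden ladder with two side rails of 52×49 mm section and 2253 mm height, set 457 mm apart overall. Between them run 7 rectangular rungs (49 mm deep, 32 mm thick), front faces flush with the rails' −y face. The bottom of the first rung is 222 mm above the floor and each subsequent rung is 314 mm higher than the one below.

The spool is on top of the stool. The ladder is on the floor beside the stool on its +y side.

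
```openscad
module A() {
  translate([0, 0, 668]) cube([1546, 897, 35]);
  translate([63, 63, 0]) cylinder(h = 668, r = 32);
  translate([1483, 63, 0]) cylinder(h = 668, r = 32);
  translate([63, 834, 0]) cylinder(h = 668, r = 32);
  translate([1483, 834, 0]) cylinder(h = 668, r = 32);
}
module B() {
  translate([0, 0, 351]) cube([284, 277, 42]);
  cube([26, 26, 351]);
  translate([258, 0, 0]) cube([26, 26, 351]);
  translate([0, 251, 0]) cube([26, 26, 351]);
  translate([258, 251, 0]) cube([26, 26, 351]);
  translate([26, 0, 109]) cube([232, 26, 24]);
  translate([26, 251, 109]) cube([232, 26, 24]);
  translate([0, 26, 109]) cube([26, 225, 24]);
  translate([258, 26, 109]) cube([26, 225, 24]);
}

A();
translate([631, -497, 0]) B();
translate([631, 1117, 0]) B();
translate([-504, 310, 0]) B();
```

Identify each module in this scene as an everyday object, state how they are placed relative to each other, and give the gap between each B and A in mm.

A is a table. B is a stool. Three stools sit around the table at the −y, +y, −x sides. The gap between each stool and the table is 220 mm.

Each stool's nearest face is 220 mm from the table's bounding box.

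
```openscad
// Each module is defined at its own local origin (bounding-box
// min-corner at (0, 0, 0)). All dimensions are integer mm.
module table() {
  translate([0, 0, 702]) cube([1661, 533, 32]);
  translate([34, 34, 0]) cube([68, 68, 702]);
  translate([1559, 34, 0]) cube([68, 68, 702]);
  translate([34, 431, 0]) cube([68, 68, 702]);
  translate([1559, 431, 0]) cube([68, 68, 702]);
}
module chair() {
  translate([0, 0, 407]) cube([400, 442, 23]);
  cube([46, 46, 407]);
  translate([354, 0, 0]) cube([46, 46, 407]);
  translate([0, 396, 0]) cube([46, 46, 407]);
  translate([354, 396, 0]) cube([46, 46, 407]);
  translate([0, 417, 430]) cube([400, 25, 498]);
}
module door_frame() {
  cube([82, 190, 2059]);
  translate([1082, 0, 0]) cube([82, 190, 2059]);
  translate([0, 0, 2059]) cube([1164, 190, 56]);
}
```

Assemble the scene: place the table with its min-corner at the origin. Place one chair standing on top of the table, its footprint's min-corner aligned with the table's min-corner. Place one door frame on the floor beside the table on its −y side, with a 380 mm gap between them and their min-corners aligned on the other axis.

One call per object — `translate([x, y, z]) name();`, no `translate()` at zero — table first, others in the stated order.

table();
translate([0, 0, 734]) chair();
translate([0, -570, 0]) door_frame();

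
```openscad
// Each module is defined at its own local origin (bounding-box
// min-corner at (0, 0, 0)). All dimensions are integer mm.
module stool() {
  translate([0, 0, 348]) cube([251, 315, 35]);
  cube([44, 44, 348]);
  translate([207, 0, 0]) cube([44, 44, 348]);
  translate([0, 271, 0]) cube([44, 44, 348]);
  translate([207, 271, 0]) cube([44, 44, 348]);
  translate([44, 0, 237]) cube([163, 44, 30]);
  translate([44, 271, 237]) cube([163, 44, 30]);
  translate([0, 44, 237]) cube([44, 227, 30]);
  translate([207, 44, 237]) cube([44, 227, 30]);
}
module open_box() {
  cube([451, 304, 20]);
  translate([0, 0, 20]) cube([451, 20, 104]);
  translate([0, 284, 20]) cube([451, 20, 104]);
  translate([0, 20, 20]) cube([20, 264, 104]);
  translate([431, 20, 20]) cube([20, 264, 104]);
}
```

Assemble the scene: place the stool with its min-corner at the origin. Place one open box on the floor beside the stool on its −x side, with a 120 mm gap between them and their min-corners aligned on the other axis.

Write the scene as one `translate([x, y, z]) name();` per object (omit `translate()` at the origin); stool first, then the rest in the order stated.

stool();
translate([-571, 0, 0]) open_box();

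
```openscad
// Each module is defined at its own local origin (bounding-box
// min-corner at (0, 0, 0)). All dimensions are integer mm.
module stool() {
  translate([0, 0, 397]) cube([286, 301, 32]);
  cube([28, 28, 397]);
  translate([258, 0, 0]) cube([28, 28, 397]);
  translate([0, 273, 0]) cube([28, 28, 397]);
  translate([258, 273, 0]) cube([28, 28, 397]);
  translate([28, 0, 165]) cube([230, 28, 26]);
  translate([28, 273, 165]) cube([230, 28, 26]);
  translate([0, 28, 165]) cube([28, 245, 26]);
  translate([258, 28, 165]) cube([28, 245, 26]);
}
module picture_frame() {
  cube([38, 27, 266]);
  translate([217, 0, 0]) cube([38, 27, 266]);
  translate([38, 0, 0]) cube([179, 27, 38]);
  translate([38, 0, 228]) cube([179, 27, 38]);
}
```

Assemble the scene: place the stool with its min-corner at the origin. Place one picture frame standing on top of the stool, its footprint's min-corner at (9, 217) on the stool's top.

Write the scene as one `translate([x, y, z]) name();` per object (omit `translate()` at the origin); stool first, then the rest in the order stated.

stool();
translate([9, 217, 429]) picture_frame();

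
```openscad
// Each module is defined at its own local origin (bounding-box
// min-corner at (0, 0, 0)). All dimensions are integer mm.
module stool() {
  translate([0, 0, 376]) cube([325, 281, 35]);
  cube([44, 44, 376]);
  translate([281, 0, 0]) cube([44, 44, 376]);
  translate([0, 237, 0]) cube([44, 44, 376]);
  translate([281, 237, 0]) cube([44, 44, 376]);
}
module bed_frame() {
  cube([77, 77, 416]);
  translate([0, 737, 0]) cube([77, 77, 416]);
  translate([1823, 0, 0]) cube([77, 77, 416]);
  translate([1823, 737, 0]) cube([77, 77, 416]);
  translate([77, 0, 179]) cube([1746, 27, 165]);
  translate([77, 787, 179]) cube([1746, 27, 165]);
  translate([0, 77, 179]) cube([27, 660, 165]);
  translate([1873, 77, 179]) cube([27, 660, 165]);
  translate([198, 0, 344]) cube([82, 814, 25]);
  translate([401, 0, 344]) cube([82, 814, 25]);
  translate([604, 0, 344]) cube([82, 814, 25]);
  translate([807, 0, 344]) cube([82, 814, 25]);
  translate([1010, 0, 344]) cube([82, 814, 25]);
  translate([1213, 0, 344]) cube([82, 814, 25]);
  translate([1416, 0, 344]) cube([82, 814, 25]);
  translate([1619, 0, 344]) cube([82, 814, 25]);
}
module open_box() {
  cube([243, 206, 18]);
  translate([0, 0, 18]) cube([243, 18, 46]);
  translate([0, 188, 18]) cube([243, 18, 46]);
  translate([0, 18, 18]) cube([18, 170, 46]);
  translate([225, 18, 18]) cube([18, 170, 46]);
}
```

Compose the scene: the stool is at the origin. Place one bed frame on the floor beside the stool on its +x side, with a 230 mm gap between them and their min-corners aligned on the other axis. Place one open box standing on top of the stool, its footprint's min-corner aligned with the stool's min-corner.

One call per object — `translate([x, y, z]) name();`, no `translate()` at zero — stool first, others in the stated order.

stool();
translate([555, 0, 0]) bed_frame();
translate([0, 0, 411]) open_box();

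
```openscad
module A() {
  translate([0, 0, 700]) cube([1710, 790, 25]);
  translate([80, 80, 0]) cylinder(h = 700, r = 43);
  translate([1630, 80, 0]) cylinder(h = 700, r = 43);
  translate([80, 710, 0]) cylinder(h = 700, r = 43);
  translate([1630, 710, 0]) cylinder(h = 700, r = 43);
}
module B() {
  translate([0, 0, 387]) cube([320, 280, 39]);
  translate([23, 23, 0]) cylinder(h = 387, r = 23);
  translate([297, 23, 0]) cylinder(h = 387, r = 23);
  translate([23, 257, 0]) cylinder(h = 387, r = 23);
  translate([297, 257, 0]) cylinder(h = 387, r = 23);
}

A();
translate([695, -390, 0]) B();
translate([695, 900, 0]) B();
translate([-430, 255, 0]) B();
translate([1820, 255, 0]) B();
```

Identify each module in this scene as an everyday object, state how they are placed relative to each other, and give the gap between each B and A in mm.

A is a table. B is a stool. Four stools sit around the table at the −y, +y, −x, +x sides. The gap between each stool and the table is 110 mm.

Each stool's nearest face is 110 mm from the table's bounding box.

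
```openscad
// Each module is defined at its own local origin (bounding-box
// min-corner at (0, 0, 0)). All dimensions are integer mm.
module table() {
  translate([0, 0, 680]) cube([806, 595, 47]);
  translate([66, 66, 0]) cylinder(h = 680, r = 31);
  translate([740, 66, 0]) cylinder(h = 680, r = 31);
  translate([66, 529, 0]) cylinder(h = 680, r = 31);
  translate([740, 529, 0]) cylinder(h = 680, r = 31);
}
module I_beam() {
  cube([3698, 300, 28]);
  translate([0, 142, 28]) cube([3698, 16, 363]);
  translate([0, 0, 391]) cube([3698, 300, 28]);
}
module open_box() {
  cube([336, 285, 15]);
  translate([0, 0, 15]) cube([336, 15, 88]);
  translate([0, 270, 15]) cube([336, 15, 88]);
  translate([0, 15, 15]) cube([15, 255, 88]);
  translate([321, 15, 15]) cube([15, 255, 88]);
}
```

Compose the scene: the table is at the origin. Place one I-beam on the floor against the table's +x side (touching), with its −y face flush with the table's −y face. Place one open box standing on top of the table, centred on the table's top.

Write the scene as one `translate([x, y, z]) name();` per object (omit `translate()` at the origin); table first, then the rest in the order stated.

table();
translate([806, 0, 0]) I_beam();
translate([235, 155, 727]) open_box();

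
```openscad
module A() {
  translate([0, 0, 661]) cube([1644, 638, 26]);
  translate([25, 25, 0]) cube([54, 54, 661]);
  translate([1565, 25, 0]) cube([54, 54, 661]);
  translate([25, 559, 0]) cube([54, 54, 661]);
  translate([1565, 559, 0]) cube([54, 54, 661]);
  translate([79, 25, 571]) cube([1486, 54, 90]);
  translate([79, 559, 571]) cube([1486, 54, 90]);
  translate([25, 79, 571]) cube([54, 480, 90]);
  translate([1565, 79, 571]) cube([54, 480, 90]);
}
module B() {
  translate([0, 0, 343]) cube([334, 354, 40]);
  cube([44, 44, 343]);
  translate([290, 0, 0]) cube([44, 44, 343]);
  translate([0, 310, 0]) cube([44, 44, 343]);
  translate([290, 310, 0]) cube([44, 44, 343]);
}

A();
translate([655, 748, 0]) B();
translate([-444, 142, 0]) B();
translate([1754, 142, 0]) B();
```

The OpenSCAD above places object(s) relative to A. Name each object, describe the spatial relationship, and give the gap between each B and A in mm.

Each stool's nearest face is 110 mm from the table's bounding box.

A is a table. B is a stool. Three stools sit around the table at the +y, −x, +x sides. The gap between each stool and the table is 110 mm.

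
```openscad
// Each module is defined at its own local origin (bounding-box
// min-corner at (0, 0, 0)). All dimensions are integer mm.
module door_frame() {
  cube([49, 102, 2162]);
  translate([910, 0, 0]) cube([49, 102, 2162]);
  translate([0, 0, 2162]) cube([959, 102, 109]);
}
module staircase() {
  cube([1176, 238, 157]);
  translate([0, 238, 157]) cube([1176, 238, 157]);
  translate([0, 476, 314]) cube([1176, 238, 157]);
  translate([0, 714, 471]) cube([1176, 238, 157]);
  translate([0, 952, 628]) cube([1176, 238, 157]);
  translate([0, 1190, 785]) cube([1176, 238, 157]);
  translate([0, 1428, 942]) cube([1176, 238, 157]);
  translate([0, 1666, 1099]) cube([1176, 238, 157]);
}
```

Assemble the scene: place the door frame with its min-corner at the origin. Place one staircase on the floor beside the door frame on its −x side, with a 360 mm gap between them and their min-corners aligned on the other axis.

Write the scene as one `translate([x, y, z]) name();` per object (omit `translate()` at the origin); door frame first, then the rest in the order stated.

door_frame();
translate([-1536, 0, 0]) staircase();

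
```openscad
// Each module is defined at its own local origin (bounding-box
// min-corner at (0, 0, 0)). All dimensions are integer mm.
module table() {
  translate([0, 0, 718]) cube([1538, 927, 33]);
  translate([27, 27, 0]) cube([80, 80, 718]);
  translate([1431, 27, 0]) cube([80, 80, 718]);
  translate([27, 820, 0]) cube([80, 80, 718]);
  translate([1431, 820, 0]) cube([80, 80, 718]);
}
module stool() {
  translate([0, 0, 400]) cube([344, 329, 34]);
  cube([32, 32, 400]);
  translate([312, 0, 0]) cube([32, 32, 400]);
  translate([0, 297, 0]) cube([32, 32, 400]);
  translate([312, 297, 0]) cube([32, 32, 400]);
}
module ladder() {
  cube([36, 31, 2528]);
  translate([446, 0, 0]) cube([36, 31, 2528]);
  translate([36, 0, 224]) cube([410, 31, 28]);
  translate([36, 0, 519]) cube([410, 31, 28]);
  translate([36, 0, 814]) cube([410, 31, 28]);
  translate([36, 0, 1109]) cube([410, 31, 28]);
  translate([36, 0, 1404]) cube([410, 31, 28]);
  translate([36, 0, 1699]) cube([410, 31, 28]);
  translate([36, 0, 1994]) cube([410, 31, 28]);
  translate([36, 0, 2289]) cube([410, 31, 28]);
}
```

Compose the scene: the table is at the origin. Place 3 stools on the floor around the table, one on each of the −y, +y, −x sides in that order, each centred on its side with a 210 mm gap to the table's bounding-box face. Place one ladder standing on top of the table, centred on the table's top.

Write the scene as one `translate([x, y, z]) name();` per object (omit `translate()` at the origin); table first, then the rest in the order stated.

table();
translate([597, -539, 0]) stool();
translate([597, 1137, 0]) stool();
translate([-554, 299, 0]) stool();
translate([528, 448, 751]) ladder();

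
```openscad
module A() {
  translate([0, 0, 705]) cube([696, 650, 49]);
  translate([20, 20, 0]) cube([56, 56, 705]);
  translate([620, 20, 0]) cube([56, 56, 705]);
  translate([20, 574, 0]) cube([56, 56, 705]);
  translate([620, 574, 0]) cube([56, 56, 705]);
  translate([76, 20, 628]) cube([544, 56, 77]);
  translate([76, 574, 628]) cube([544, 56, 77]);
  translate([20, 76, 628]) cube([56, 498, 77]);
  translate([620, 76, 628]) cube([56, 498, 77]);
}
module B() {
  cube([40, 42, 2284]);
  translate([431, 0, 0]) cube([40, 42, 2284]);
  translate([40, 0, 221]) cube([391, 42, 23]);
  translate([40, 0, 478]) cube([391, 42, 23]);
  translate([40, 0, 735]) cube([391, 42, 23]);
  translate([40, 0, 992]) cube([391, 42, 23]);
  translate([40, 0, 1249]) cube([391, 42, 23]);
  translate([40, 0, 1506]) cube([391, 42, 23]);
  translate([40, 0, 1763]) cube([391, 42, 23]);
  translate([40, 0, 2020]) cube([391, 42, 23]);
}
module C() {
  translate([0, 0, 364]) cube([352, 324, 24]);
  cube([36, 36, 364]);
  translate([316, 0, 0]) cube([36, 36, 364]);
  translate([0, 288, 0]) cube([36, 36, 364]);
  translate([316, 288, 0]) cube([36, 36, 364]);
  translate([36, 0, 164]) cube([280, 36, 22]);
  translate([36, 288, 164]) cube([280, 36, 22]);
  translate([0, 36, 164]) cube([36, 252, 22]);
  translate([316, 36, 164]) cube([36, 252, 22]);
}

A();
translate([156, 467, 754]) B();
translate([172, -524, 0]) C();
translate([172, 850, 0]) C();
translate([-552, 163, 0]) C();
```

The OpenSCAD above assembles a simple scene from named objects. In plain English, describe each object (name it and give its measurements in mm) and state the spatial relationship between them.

A is a table with a 696×650 mm rectangular top, 49 mm thick, top surface at z = 754 mm, supported by four 56×56 mm square legs, each inset 20 mm from the nearest pair of top edges, running from the floor. Four apron rails, 56 mm thick and 77 mm tall, run between adjacent legs with their top edges flush with the underside of the top and their outer faces flush with the legs' outer faces.

B is a wooden ladder with two side rails of 40×42 mm section and 2284 mm height, set 471 mm apart overall. Between them run 8 rectangular rungs (42 mm deep, 23 mm thick), front faces flush with the rails' −y face. The bottom of the first rung is 221 mm above the floor and each subsequent rung is 257 mm higher than the one below.

C is a simple wooden stool: a rectangular seat 352 mm (x) by 324 mm (y), 24 mm thick, top face at z = 388 mm, on four square legs, each 36×36 mm in cross-section. The legs rest on z = 0, each flush with a corner of the seat. Four stretchers, 36 mm wide and 22 mm tall, connect adjacent legs with their undersides at z = 164 mm, each running between the inner faces of the legs it joins and aligned with the legs' outer faces on the other axis.

The ladder is on top of the table. Three stools sit around the table at the −y, +y, −x sides.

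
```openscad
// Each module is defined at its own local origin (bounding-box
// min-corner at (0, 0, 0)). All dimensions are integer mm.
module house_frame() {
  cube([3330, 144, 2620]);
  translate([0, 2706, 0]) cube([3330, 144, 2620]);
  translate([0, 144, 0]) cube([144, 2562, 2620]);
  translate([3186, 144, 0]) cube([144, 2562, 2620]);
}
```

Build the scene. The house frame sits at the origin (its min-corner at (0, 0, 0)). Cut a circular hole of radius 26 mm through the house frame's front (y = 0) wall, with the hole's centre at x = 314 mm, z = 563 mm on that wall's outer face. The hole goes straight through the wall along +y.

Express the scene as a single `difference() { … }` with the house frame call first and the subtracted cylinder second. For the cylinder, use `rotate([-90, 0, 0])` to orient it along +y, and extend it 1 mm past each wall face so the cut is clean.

difference() {
  house_frame();
  translate([314, -1, 563]) rotate([-90, 0, 0]) cylinder(h = 146, r = 26);
}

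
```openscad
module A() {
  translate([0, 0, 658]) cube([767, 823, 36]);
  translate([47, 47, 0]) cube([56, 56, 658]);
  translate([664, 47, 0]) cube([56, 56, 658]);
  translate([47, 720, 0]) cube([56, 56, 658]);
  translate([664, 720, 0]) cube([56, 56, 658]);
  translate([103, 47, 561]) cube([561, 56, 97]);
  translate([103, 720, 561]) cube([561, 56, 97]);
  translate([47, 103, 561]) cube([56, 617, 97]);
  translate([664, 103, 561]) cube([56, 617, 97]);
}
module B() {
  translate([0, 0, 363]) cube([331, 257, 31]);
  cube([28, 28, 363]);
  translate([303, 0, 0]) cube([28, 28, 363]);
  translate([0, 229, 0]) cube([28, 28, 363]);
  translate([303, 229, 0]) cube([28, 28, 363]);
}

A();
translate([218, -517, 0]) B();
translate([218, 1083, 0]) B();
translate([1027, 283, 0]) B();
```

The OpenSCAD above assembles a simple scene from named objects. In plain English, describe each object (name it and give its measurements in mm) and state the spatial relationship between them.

A is a table: top 767 mm (x) × 823 mm (y), 36 mm thick, upper face at z = 694 mm, on four 56×56 mm square legs, each inset 47 mm from the nearest pair of top edges, running from z = 0 to the bottom of the top. Four apron rails, 56 mm thick and 97 mm tall, run between adjacent legs with their top edges flush with the underside of the top and their outer faces flush with the legs' outer faces.

B is a simple wooden stool: a rectangular seat 331 mm (x) by 257 mm (y), 31 mm thick, top face at z = 394 mm, on four square legs, each 28×28 mm in cross-section. The legs rest on z = 0, each flush with a corner of the seat.

Three stools sit around the table at the −y, +y, +x sides.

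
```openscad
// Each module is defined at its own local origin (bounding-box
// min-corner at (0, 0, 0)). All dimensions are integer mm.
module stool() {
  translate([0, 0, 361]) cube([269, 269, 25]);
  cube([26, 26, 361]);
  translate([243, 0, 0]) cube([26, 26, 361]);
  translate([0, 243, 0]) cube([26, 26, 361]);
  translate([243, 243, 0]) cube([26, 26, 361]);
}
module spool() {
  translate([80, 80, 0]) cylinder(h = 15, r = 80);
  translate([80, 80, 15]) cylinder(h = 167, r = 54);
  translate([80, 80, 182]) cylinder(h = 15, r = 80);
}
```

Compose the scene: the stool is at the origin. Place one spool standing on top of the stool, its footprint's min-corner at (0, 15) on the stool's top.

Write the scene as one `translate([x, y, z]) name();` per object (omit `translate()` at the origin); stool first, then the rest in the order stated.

stool();
translate([0, 15, 386]) spool();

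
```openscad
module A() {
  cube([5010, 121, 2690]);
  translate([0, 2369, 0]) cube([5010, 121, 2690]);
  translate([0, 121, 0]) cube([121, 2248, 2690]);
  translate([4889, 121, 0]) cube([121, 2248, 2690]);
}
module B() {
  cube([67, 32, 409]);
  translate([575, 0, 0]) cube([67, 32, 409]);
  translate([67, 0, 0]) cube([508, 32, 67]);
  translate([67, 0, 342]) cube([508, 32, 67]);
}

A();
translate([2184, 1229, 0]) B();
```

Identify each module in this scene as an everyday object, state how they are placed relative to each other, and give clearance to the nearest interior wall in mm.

Clearances: x = 2063, y = 1108; minimum 1108 mm.

A is a house frame. B is a picture frame. The picture frame sits inside the house frame, centred. The clearance to the nearest interior wall is 1108 mm.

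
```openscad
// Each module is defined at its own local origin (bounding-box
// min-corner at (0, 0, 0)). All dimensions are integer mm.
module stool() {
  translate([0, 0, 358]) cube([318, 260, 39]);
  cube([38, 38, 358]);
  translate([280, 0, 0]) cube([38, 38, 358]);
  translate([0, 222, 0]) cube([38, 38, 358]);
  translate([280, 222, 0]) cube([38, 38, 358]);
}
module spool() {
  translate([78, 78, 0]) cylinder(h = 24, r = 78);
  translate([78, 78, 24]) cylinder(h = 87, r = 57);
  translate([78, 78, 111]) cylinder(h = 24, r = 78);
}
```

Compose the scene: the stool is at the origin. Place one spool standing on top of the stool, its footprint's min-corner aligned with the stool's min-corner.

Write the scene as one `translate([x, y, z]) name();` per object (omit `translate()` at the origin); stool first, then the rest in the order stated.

stool();
translate([0, 0, 397]) spool();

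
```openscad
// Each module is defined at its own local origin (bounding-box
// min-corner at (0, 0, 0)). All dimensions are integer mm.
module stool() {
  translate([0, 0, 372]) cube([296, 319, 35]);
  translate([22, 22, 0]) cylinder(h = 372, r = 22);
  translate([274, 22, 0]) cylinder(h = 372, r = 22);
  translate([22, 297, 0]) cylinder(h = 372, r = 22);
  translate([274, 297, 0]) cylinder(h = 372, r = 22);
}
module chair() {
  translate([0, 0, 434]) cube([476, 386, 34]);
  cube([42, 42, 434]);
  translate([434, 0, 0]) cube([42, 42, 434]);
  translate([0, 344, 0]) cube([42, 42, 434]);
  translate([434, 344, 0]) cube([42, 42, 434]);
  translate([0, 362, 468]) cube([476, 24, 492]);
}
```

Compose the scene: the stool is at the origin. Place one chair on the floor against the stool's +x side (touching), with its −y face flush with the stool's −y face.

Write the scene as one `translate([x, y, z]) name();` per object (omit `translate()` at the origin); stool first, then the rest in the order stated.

stool();
translate([296, 0, 0]) chair();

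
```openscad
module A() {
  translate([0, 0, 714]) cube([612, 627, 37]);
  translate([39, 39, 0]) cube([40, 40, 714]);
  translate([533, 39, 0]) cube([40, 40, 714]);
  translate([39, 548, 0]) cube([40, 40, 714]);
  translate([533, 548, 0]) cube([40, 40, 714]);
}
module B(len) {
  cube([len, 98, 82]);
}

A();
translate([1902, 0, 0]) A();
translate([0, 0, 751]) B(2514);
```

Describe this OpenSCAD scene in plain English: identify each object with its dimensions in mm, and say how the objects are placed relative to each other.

A is a table with a 612×627 mm rectangular top, 37 mm thick, top surface at z = 751 mm, supported by four 40×40 mm square legs, each inset 39 mm from the nearest pair of top edges, running from the floor.

B is a rectangular beam 2514 mm long (x), 98 mm deep (y), 82 mm thick (z).

The beam spans the tops of two tables placed 1290 mm apart, resting at z = 751 mm.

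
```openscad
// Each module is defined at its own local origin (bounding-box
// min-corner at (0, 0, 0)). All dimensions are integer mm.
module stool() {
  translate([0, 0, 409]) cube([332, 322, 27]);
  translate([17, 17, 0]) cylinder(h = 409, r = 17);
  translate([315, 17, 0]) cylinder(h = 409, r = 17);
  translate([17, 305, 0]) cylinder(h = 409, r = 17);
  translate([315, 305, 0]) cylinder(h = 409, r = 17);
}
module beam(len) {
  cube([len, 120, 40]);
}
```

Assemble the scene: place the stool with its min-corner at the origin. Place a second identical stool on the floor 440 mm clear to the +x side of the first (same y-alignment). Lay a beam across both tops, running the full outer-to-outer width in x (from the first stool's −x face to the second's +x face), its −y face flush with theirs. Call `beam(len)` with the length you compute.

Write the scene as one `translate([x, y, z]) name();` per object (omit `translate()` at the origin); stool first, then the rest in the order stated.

stool();
translate([772, 0, 0]) stool();
translate([0, 0, 436]) beam(1104);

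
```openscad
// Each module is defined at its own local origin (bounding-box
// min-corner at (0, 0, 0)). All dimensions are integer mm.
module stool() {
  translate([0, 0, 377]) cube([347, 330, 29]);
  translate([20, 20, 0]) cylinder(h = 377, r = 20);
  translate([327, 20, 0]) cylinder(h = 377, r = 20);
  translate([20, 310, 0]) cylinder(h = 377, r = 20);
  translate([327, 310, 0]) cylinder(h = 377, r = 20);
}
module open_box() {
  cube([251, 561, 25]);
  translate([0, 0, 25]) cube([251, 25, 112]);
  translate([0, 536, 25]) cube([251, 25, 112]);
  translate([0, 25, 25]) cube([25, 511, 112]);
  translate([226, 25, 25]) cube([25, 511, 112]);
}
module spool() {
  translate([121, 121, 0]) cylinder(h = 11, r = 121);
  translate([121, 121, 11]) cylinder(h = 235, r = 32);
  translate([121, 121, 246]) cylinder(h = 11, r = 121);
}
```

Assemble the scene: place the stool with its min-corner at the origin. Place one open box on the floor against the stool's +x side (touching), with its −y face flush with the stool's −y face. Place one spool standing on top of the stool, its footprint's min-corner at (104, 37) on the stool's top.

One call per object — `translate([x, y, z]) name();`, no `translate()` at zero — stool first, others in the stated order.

stool();
translate([347, 0, 0]) open_box();
translate([104, 37, 406]) spool();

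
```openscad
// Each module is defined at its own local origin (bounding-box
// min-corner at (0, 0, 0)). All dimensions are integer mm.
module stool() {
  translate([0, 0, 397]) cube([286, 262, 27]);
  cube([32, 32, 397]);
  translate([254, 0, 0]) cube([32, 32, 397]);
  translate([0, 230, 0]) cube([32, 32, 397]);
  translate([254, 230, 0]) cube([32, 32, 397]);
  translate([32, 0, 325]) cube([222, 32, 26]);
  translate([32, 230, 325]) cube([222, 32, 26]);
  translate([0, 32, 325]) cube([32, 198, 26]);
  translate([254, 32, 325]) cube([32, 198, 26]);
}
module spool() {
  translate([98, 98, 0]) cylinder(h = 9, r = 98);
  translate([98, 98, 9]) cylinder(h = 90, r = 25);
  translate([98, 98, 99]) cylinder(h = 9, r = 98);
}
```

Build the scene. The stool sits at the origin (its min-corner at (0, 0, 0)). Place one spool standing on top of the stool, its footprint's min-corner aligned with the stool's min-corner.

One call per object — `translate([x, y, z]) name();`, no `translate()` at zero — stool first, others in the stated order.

stool();
translate([0, 0, 424]) spool();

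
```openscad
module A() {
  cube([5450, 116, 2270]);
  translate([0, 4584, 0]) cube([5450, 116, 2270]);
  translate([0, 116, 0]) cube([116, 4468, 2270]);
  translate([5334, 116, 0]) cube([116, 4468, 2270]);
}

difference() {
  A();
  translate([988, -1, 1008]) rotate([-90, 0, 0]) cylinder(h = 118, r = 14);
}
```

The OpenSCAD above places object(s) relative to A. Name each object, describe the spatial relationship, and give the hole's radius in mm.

The subtracted cylinder has r = 14 mm.

A is a house frame. The house frame has a circular hole through its front wall. The hole's radius is 14 mm.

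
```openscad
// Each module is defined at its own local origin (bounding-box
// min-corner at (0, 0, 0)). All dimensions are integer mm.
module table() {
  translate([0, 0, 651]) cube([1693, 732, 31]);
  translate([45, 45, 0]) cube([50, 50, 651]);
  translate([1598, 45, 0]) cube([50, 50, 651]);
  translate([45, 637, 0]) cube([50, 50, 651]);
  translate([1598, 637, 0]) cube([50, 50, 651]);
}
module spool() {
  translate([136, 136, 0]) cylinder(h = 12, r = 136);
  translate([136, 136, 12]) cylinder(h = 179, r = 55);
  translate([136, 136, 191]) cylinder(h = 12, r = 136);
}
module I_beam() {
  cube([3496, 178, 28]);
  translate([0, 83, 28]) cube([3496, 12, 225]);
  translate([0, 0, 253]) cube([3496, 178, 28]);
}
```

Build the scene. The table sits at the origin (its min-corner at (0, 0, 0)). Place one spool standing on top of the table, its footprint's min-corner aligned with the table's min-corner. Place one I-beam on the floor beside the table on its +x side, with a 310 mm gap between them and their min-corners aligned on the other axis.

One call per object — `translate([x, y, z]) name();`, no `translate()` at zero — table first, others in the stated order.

table();
translate([0, 0, 682]) spool();
translate([2003, 0, 0]) I_beam();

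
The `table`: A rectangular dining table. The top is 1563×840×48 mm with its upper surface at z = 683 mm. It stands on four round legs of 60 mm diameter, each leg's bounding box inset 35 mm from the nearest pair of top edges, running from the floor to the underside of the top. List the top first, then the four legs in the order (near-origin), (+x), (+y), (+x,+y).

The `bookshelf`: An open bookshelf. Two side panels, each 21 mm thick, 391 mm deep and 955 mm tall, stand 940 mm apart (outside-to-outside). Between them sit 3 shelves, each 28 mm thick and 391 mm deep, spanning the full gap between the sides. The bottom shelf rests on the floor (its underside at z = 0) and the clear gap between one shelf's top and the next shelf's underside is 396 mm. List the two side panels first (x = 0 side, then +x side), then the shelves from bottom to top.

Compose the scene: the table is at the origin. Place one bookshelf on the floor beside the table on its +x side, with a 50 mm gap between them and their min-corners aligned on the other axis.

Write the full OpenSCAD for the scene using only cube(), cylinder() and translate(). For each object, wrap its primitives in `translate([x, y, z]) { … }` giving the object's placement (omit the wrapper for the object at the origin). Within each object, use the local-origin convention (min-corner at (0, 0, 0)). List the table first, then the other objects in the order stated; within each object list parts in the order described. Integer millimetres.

translate([0, 0, 635]) cube([1563, 840, 48]);
translate([65, 65, 0]) cylinder(h = 635, r = 30);
translate([1498, 65, 0]) cylinder(h = 635, r = 30);
translate([65, 775, 0]) cylinder(h = 635, r = 30);
translate([1498, 775, 0]) cylinder(h = 635, r = 30);
translate([1613, 0, 0]) {
  cube([21, 391, 955]);
  translate([919, 0, 0]) cube([21, 391, 955]);
  translate([21, 0, 0]) cube([898, 391, 28]);
  translate([21, 0, 424]) cube([898, 391, 28]);
  translate([21, 0, 848]) cube([898, 391, 28]);
}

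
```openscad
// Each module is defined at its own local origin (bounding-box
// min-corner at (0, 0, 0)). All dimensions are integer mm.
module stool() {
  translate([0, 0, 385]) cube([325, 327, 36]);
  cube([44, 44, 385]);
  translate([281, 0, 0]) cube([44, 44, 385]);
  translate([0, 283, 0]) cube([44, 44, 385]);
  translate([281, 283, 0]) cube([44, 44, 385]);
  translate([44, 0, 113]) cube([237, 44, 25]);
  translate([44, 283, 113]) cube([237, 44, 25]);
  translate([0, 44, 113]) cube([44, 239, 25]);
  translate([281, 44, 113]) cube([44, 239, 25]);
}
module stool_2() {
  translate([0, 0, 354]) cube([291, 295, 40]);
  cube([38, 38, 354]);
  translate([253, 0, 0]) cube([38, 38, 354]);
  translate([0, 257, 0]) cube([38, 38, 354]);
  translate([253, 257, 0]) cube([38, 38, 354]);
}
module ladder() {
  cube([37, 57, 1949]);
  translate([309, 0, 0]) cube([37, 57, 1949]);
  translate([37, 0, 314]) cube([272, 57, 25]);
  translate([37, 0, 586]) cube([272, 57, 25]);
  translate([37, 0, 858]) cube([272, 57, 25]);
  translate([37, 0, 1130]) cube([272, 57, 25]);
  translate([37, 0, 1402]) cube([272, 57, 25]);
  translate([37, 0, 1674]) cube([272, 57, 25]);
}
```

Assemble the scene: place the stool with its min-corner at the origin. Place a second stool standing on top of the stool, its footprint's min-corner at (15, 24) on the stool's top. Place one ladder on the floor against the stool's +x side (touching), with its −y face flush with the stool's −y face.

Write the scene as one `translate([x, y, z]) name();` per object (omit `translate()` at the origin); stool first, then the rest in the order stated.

stool();
translate([15, 24, 421]) stool_2();
translate([325, 0, 0]) ladder();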